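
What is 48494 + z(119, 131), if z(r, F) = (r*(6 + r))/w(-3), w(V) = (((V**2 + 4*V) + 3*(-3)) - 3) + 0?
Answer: 142507/3 ≈ 47502.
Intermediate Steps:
w(V) = -12 + V**2 + 4*V (w(V) = (((V**2 + 4*V) - 9) - 3) + 0 = ((-9 + V**2 + 4*V) - 3) + 0 = (-12 + V**2 + 4*V) + 0 = -12 + V**2 + 4*V)
z(r, F) = -r*(6 + r)/15 (z(r, F) = (r*(6 + r))/(-12 + (-3)**2 + 4*(-3)) = (r*(6 + r))/(-12 + 9 - 12) = (r*(6 + r))/(-15) = (r*(6 + r))*(-1/15) = -r*(6 + r)/15)
48494 + z(119, 131) = 48494 - 1/15*119*(6 + 119) = 48494 - 1/15*119*125 = 48494 - 2975/3 = 142507/3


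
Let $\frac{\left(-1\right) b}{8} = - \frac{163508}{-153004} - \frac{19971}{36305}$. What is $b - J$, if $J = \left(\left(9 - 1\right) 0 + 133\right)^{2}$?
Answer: $- \frac{24570520525507}{1388702555} \approx -17693.0$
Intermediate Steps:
$b = - \frac{5761030112}{1388702555}$ ($b = - 8 \left(- \frac{163508}{-153004} - \frac{19971}{36305}\right) = - 8 \left(\left(-163508\right) \left(- \frac{1}{153004}\right) - \frac{19971}{36305}\right) = - 8 \left(\frac{40877}{38251} - \frac{19971}{36305}\right) = \left(-8\right) \frac{720128764}{1388702555} = - \frac{5761030112}{1388702555} \approx -4.1485$)
$J = 17689$ ($J = \left(8 \cdot 0 + 133\right)^{2} = \left(0 + 133\right)^{2} = 133^{2} = 17689$)
$b - J = - \frac{5761030112}{1388702555} - 17689 = - \frac{24570520525507}{1388702555}$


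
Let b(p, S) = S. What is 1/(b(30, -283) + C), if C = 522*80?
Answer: 1/41477 ≈ 2.4110e-5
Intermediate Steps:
C = 41760
1/(b(30, -283) + C) = 1/(-283 + 41760) = 1/41477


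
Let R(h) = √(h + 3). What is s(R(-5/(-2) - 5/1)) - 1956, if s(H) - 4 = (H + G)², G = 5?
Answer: -3853/2 + 5*√2 ≈ -1919.4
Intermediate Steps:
R(h) = √(3 + h)
s(H) = 4 + (5 + H)² (s(H) = 4 + (H + 5)² = 4 + (5 + H)²)
s(R(-5/(-2) - 5/1)) - 1956 = (4 + (5 + √(3 + (-5/(-2) - 5/1)))²) - 1956 = (4 + (5 + √(3 + (-5*(-½) - 5*1)))²) - 1956 = (4 + (5 + √(3 + (5/2 - 5)))²) - 1956 = (4 + (5 + √(3 - 5/2))²) - 1956 = (4 + (5 + √(½))²) - 1956 = (4 + (5 + √2/2)²) - 1956 = -1952 + (5 + √2/2)²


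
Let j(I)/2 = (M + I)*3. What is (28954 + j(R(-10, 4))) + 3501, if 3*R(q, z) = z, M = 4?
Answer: 32487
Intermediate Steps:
R(q, z) = z/3
j(I) = 24 + 6*I (j(I) = 2*((4 + I)*3) = 2*(12 + 3*I) = 24 + 6*I)
(28954 + j(R(-10, 4))) + 3501 = (28954 + (24 + 6*((1/3)*4))) + 3501 = (28954 + (24 + 6*(4/3))) + 3501 = (28954 + (24 + 8)) + 3501 = (28954 + 32) + 3501 = 28986 + 3501 = 32487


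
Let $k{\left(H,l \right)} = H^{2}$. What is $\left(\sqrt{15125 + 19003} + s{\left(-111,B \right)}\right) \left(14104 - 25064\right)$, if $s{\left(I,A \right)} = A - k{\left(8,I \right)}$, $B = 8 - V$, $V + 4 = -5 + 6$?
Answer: $580880 - 131520 \sqrt{237} \approx -1.4438 \cdot 10^{6}$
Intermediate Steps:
$V = -3$ ($V = -4 + \left(-5 + 6\right) = -4 + 1 = -3$)
$B = 11$ ($B = 8 - -3 = 8 + 3 = 11$)
$s{\left(I,A \right)} = -64 + A$ ($s{\left(I,A \right)} = A - 8^{2} = A - 64 = -64 + A$)
$\left(\sqrt{15125 + 19003} + s{\left(-111,B \right)}\right) \left(14104 - 25064\right) = \left(\sqrt{15125 + 19003} + \left(-64 + 11\right)\right) \left(14104 - 25064\right) = \left(\sqrt{34128} - 53\right) \left(-10960\right) = \left(12 \sqrt{237} - 53\right) \left(-10960\right) = \left(-53 + 12 \sqrt{237}\right) \left(-10960\right) = 580880 - 131520 \sqrt{237}$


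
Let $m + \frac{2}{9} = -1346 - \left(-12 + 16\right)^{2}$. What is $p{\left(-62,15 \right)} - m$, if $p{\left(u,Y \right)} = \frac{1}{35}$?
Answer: $\frac{429109}{315} \approx 1362.3$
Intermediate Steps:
$p{\left(u,Y \right)} = \frac{1}{35}$
$m = - \frac{12260}{9}$ ($m = - \frac{2}{9} - \left(1346 + \left(-12 + 16\right)^{2}\right) = - \frac{2}{9} - 1362 = - \frac{12260}{9} \approx -1362.2$)
$p{\left(-62,15 \right)} - m = \frac{1}{35} - - \frac{12260}{9} = \frac{1}{35} + \frac{12260}{9} = \frac{429109}{315}$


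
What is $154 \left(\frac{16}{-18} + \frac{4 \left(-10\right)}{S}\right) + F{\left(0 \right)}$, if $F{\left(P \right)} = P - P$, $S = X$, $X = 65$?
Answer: $- \frac{27104}{117} \approx -231.66$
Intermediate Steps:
$S = 65$
$F{\left(P \right)} = 0$
$154 \left(\frac{16}{-18} + \frac{4 \left(-10\right)}{S}\right) + F{\left(0 \right)} = 154 \left(\frac{16}{-18} + \frac{4 \left(-10\right)}{65}\right) + 0 = 154 \left(16 \left(- \frac{1}{18}\right) - \frac{8}{13}\right) + 0 = 154 \left(- \frac{8}{9} - \frac{8}{13}\right) + 0 = 154 \left(- \frac{176}{117}\right) + 0 = - \frac{27104}{117} + 0 = - \frac{27104}{117}$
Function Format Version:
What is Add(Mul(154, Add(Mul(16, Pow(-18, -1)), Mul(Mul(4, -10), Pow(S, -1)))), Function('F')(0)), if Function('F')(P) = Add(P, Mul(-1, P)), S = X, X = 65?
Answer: Rational(-27104, 117) ≈ -231.66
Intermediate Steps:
S = 65
Function('F')(P) = 0
Add(Mul(154, Add(Mul(16, Pow(-18, -1)), Mul(Mul(4, -10), Pow(S, -1)))), Function('F')(0)) = Add(Mul(154, Add(Mul(16, Pow(-18, -1)), Mul(Mul(4, -10), Pow(65, -1)))), 0) = Add(Mul(154, Add(Mul(16, Rational(-1, 18)), Mul(-40, Rational(1, 65)))), 0) = Add(Mul(154, Add(Rational(-8, 9), Rational(-8, 13))), 0) = Add(Mul(154, Rational(-176, 117)), 0) = Add(Rational(-27104, 117), 0) = Rational(-27104, 117)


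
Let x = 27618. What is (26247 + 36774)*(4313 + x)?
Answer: 2012323551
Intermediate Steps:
(26247 + 36774)*(4313 + x) = (26247 + 36774)*(4313 + 27618) = 63021*31931 = 2012323551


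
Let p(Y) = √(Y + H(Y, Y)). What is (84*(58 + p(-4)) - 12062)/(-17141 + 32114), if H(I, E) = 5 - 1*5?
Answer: -7190/14973 + 8*I/713 ≈ -0.4802 + 0.01122*I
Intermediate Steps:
H(I, E) = 0 (H(I, E) = 5 - 5 = 0)
p(Y) = √Y (p(Y) = √(Y + 0) = √Y)
(84*(58 + p(-4)) - 12062)/(-17141 + 32114) = (84*(58 + √(-4)) - 12062)/(-17141 + 32114) = (84*(58 + 2*I) - 12062)/14973 = ((4872 + 168*I) - 12062)*(1/14973) = (-7190 + 168*I)*(1/14973) = -7190/14973 + 8*I/713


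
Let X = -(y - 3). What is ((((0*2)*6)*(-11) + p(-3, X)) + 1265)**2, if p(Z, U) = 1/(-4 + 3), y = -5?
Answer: 1597696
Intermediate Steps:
X = 8 (X = -(-5 - 3) = -1*(-8) = 8)
p(Z, U) = -1 (p(Z, U) = 1/(-1) = -1)
((((0*2)*6)*(-11) + p(-3, X)) + 1265)**2 = ((((0*2)*6)*(-11) - 1) + 1265)**2 = (((0*6)*(-11) - 1) + 1265)**2 = ((0*(-11) - 1) + 1265)**2 = ((0 - 1) + 1265)**2 = (-1 + 1265)**2 = 1264**2 = 1597696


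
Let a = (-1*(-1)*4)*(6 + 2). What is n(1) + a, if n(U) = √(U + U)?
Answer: 32 + √2 ≈ 33.414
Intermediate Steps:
n(U) = √2*√U (n(U) = √(2*U) = √2*√U)
a = 32 (a = (1*4)*8 = 4*8 = 32)
n(1) + a = √2*√1 + 32 = √2*1 + 32 = √2 + 32 = 32 + √2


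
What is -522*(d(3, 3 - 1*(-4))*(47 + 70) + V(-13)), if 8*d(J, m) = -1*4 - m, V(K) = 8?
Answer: 319203/4 ≈ 79801.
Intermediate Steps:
d(J, m) = -½ - m/8 (d(J, m) = (-1*4 - m)/8 = (-4 - m)/8 = -½ - m/8)
-522*(d(3, 3 - 1*(-4))*(47 + 70) + V(-13)) = -522*((-½ - (3 - 1*(-4))/8)*(47 + 70) + 8) = -522*((-½ - (3 + 4)/8)*117 + 8) = -522*((-½ - ⅛*7)*117 + 8) = -522*((-½ - 7/8)*117 + 8) = -522*(-11/8*117 + 8) = -522*(-1287/8 + 8) = -522*(-1223/8) = 319203/4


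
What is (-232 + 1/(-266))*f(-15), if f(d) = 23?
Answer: -1419399/266 ≈ -5336.1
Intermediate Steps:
(-232 + 1/(-266))*f(-15) = (-232 + 1/(-266))*23 = (-232 - 1/266)*23 = -61713/266*23 = -1419399/266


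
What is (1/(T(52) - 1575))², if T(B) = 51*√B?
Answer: 290653/611197167681 + 11900*√13/203732389227 ≈ 6.8615e-7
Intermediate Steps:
(1/(T(52) - 1575))² = (1/(51*√52 - 1575))² = (1/(51*(2*√13) - 1575))² = (1/(102*√13 - 1575))² = (1/(-1575 + 102*√13))² = (-1575 + 102*√13)⁻²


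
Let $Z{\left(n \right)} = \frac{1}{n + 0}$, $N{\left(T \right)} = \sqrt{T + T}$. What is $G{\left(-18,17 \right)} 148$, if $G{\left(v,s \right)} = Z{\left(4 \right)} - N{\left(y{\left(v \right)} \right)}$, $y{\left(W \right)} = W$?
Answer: $37 - 888 i \approx 37.0 - 888.0 i$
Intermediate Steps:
$N{\left(T \right)} = \sqrt{2} \sqrt{T}$ ($N{\left(T \right)} = \sqrt{2 T} = \sqrt{2} \sqrt{T}$)
$Z{\left(n \right)} = \frac{1}{n}$
$G{\left(v,s \right)} = \frac{1}{4} - \sqrt{2} \sqrt{v}$
$G{\left(-18,17 \right)} 148 = \left(\frac{1}{4} - \sqrt{2} \sqrt{-18}\right) 148 = \left(\frac{1}{4} - \sqrt{2} \cdot 3 i \sqrt{2}\right) 148 = \left(\frac{1}{4} - 6 i\right) 148 = 37 - 888 i$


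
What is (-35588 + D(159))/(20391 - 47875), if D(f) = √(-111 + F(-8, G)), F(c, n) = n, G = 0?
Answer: 8897/6871 - I*√111/27484 ≈ 1.2949 - 0.00038334*I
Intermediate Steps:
D(f) = I*√111 (D(f) = √(-111 + 0) = √(-111) = I*√111)
(-35588 + D(159))/(20391 - 47875) = (-35588 + I*√111)/(20391 - 47875) = (-35588 + I*√111)/(-27484) = (-35588 + I*√111)*(-1/27484) = 8897/6871 - I*√111/27484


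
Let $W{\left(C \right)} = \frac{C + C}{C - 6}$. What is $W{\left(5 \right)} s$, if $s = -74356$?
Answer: $743560$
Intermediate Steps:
$W{\left(C \right)} = \frac{2 C}{-6 + C}$
$W{\left(5 \right)} s = 2 \cdot 5 \frac{1}{-6 + 5} \left(-74356\right) = 2 \cdot 5 \frac{1}{-1} \left(-74356\right) = 2 \cdot 5 \left(-1\right) \left(-74356\right) = \left(-10\right) \left(-74356\right) = 743560$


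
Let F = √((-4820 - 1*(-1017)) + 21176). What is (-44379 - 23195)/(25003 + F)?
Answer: -844776361/312566318 + 33787*√17373/312566318 ≈ -2.6885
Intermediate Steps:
F = √17373 (F = √((-4820 + 1017) + 21176) = √(-3803 + 21176) = √17373 ≈ 131.81)
(-44379 - 23195)/(25003 + F) = (-44379 - 23195)/(25003 + √17373) = -67574/(25003 + √17373)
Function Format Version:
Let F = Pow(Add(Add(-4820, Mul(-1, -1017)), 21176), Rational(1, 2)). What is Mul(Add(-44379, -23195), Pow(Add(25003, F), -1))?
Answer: Add(Rational(-844776361, 312566318), Mul(Rational(33787, 312566318), Pow(17373, Rational(1, 2)))) ≈ -2.6885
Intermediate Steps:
F = Pow(17373, Rational(1, 2)) (F = Pow(Add(Add(-4820, 1017), 21176), Rational(1, 2)) = Pow(Add(-3803, 21176), Rational(1, 2)) = Pow(17373, Rational(1, 2)) ≈ 131.81)
Mul(Add(-44379, -23195), Pow(Add(25003, F), -1)) = Mul(Add(-44379, -23195), Pow(Add(25003, Pow(17373, Rational(1, 2))), -1)) = Mul(-67574, Pow(Add(25003, Pow(17373, Rational(1, 2))), -1))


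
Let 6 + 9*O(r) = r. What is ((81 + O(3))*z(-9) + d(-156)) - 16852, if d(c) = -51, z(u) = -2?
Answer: -51193/3 ≈ -17064.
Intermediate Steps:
O(r) = -⅔ + r/9
((81 + O(3))*z(-9) + d(-156)) - 16852 = ((81 + (-⅔ + (⅑)*3))*(-2) - 51) - 16852 = ((81 + (-⅔ + ⅓))*(-2) - 51) - 16852 = ((81 - ⅓)*(-2) - 51) - 16852 = ((242/3)*(-2) - 51) - 16852 = (-484/3 - 51) - 16852 = -637/3 - 16852 = -51193/3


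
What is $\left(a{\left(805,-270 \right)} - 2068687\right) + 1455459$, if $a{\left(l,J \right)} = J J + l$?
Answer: $-539523$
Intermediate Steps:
$a{\left(l,J \right)} = l + J^{2}$ ($a{\left(l,J \right)} = J^{2} + l = l + J^{2}$)
$\left(a{\left(805,-270 \right)} - 2068687\right) + 1455459 = \left(\left(805 + \left(-270\right)^{2}\right) - 2068687\right) + 1455459 = \left(\left(805 + 72900\right) - 2068687\right) + 1455459 = \left(73705 - 2068687\right) + 1455459 = -1994982 + 1455459 = -539523$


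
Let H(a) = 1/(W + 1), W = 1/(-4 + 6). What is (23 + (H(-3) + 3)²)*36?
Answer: 1312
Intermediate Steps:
W = ½ (W = 1/2 = ½ ≈ 0.50000)
H(a) = ⅔ (H(a) = 1/(½ + 1) = 1/(3/2) = ⅔)
(23 + (H(-3) + 3)²)*36 = (23 + (⅔ + 3)²)*36 = (23 + (11/3)²)*36 = (23 + 121/9)*36 = (328/9)*36 = 1312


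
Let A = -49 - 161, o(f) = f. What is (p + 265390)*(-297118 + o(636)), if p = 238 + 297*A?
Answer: -60262338356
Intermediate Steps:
A = -210
p = -62132 (p = 238 + 297*(-210) = 238 - 62370 = -62132)
(p + 265390)*(-297118 + o(636)) = (-62132 + 265390)*(-297118 + 636) = 203258*(-296482) = -60262338356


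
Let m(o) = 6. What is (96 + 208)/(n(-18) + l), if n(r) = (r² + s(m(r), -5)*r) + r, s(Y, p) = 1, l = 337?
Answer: 304/625 ≈ 0.48640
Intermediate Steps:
n(r) = r² + 2*r (n(r) = (r² + 1*r) + r = (r² + r) + r = (r + r²) + r = r² + 2*r)
(96 + 208)/(n(-18) + l) = (96 + 208)/(-18*(2 - 18) + 337) = 304/(-18*(-16) + 337) = 304/(288 + 337) = 304/625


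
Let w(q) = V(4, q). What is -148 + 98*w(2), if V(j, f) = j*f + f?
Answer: 832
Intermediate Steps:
V(j, f) = f + f*j (V(j, f) = f*j + f = f + f*j)
w(q) = 5*q (w(q) = q*(1 + 4) = q*5 = 5*q)
-148 + 98*w(2) = -148 + 98*(5*2) = -148 + 98*10 = -148 + 980 = 832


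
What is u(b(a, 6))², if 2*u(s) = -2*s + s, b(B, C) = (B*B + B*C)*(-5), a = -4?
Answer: 400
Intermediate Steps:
b(B, C) = -5*B² - 5*B*C (b(B, C) = (B² + B*C)*(-5) = -5*B² - 5*B*C)
u(s) = -s/2 (u(s) = (-2*s + s)/2 = (-s)/2 = -s/2)
u(b(a, 6))² = (-(-5)*(-4)*(-4 + 6)/2)² = (-(-5)*(-4)*2/2)² = (-½*40)² = (-20)² = 400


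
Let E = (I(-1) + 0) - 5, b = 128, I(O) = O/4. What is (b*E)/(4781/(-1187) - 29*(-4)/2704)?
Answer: 539220864/3197533 ≈ 168.64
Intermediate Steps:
I(O) = O/4 (I(O) = O*(¼) = O/4)
E = -21/4 (E = ((¼)*(-1) + 0) - 5 = (-¼ + 0) - 5 = -¼ - 5 = -21/4 ≈ -5.2500)
(b*E)/(4781/(-1187) - 29*(-4)/2704) = (128*(-21/4))/(4781/(-1187) - 29*(-4)/2704) = -672/(4781*(-1/1187) + 116*(1/2704)) = -672/(-4781/1187 + 29/676) = -672/(-3197533/802412) = -672*(-802412/3197533) = 539220864/3197533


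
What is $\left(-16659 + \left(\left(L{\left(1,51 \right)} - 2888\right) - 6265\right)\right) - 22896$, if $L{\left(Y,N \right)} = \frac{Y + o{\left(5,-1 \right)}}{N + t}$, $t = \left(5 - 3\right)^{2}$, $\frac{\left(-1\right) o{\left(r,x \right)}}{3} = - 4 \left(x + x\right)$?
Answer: $- \frac{2678963}{55} \approx -48708.0$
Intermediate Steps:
$o{\left(r,x \right)} = 24 x$ ($o{\left(r,x \right)} = - 3 \left(- 4 \left(x + x\right)\right) = - 3 \left(- 4 \cdot 2 x\right) = - 3 \left(- 8 x\right) = 24 x$)
$t = 4$ ($t = 2^{2} = 4$)
$L{\left(Y,N \right)} = \frac{-24 + Y}{4 + N}$ ($L{\left(Y,N \right)} = \frac{Y + 24 \left(-1\right)}{N + 4} = \frac{Y - 24}{4 + N} = \frac{-24 + Y}{4 + N}$)
$\left(-16659 + \left(\left(L{\left(1,51 \right)} - 2888\right) - 6265\right)\right) - 22896 = \left(-16659 - \left(9153 - \frac{-24 + 1}{4 + 51}\right)\right) - 22896 = \left(-16659 - \left(9153 - \frac{1}{55} \left(-23\right)\right)\right) - 22896 = \left(-16659 + \left(\left(\frac{1}{55} \left(-23\right) - 2888\right) - 6265\right)\right) - 22896 = \left(-16659 - \frac{503438}{55}\right) - 22896 = - \frac{1419683}{55} - 22896 = - \frac{2678963}{55}$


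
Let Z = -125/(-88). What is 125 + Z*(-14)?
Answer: 4625/44 ≈ 105.11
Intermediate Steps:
Z = 125/88 (Z = -125*(-1/88) = 125/88 ≈ 1.4205)
125 + Z*(-14) = 125 + (125/88)*(-14) = 125 - 875/44 = 4625/44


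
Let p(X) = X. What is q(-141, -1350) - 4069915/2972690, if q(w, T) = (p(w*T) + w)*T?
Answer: -152666746710683/594538 ≈ -2.5678e+8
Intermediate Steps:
q(w, T) = T*(w + T*w) (q(w, T) = (w*T + w)*T = (T*w + w)*T = (w + T*w)*T = T*(w + T*w))
q(-141, -1350) - 4069915/2972690 = -1350*(-141)*(1 - 1350) - 4069915/2972690 = -1350*(-141)*(-1349) - 4069915*1/2972690 = -256782150 - 813983/594538 = -152666746710683/594538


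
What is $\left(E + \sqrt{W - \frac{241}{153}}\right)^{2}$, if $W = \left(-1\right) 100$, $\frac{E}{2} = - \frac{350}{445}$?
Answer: $\frac{\left(7140 - 89 i \sqrt{264197}\right)^{2}}{20602521} \approx -99.101 - 31.707 i$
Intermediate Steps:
$E = - \frac{140}{89}$ ($E = 2 \left(- \frac{350}{445}\right) = 2 \left(\left(-350\right) \frac{1}{445}\right) = 2 \left(- \frac{70}{89}\right) = - \frac{140}{89} \approx -1.573$)
$W = -100$
$\left(E + \sqrt{W - \frac{241}{153}}\right)^{2} = \left(- \frac{140}{89} + \sqrt{-100 - \frac{241}{153}}\right)^{2} = \left(- \frac{140}{89} + \sqrt{- \frac{15541}{153}}\right)^{2} = \left(- \frac{140}{89} + \frac{i \sqrt{264197}}{51}\right)^{2}$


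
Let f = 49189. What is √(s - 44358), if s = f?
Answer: √4831 ≈ 69.505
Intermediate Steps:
s = 49189
√(s - 44358) = √(49189 - 44358) = √4831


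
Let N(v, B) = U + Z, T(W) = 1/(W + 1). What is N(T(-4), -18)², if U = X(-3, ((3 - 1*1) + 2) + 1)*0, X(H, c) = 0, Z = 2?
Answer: 4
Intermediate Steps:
T(W) = 1/(1 + W)
U = 0 (U = 0*0 = 0)
N(v, B) = 2 (N(v, B) = 0 + 2 = 2)
N(T(-4), -18)² = 2² = 4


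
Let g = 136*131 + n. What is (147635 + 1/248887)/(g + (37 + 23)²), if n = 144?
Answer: 18372216123/2683001860 ≈ 6.8476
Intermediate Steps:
g = 17960 (g = 136*131 + 144 = 17816 + 144 = 17960)
(147635 + 1/248887)/(g + (37 + 23)²) = (147635 + 1/248887)/(17960 + (37 + 23)²) = (147635 + 1/248887)/(17960 + 60²) = 36744432246/(248887*(17960 + 3600)) = (36744432246/248887)/21560 = (36744432246/248887)*(1/21560) = 18372216123/2683001860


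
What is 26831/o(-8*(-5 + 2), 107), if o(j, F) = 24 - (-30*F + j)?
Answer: 26831/3210 ≈ 8.3586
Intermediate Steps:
o(j, F) = 24 - j + 30*F (o(j, F) = 24 - (j - 30*F) = 24 + (-j + 30*F) = 24 - j + 30*F)
26831/o(-8*(-5 + 2), 107) = 26831/(24 - (-8)*(-5 + 2) + 30*107) = 26831/(24 - (-8)*(-3) + 3210) = 26831/(24 - 1*24 + 3210) = 26831/(24 - 24 + 3210) = 26831/3210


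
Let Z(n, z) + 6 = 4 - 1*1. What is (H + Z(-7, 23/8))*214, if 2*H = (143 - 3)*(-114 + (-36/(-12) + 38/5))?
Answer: -1549574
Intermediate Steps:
Z(n, z) = -3 (Z(n, z) = -6 + (4 - 1*1) = -6 + (4 - 1) = -6 + 3 = -3)
H = -7238 (H = ((143 - 3)*(-114 + (-36/(-12) + 38/5)))/2 = (140*(-114 + (-36*(-1/12) + 38*(1/5))))/2 = (140*(-114 + (3 + 38/5)))/2 = (140*(-114 + 53/5))/2 = (140*(-517/5))/2 = (1/2)*(-14476) = -7238)
(H + Z(-7, 23/8))*214 = (-7238 - 3)*214 = -7241*214 = -1549574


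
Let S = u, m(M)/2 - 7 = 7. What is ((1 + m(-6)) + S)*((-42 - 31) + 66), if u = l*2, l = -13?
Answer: -21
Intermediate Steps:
u = -26 (u = -13*2 = -26)
m(M) = 28 (m(M) = 14 + 2*7 = 14 + 14 = 28)
S = -26
((1 + m(-6)) + S)*((-42 - 31) + 66) = ((1 + 28) - 26)*((-42 - 31) + 66) = (29 - 26)*(-73 + 66) = 3*(-7) = -21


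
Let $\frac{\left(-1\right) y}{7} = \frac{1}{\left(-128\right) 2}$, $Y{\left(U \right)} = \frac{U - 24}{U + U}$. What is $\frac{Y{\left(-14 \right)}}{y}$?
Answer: $\frac{2432}{49} \approx 49.633$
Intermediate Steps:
$Y{\left(U \right)} = \frac{-24 + U}{2 U}$
$y = \frac{7}{256}$ ($y = - \frac{7}{\left(-128\right) 2} = - \frac{7}{-256} = \left(-7\right) \left(- \frac{1}{256}\right) = \frac{7}{256} \approx 0.027344$)
$\frac{Y{\left(-14 \right)}}{y} = \frac{\frac{1}{2} \frac{1}{-14} \left(-24 - 14\right)}{\frac{7}{256}} = \frac{1}{2} \left(- \frac{1}{14}\right) \left(-38\right) \frac{256}{7} = \frac{19}{14} \cdot \frac{256}{7} = \frac{2432}{49}$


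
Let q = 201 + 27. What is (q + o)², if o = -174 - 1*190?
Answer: 18496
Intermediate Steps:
q = 228
o = -364 (o = -174 - 190 = -364)
(q + o)² = (228 - 364)² = (-136)² = 18496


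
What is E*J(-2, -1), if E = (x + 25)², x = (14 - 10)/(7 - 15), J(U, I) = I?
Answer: -2401/4 ≈ -600.25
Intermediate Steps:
x = -½ (x = 4/(-8) = 4*(-⅛) = -½ ≈ -0.50000)
E = 2401/4 (E = (-½ + 25)² = (49/2)² = 2401/4 ≈ 600.25)
E*J(-2, -1) = (2401/4)*(-1) = -2401/4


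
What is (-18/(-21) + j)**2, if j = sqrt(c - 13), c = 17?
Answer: 400/49 ≈ 8.1633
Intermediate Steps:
j = 2 (j = sqrt(17 - 13) = sqrt(4) = 2)
(-18/(-21) + j)**2 = (-18/(-21) + 2)**2 = (-18*(-1/21) + 2)**2 = (6/7 + 2)**2 = (20/7)**2 = 400/49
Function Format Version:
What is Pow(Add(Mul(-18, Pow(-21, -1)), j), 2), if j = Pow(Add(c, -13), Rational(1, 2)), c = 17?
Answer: Rational(400, 49) ≈ 8.1633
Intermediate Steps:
j = 2 (j = Pow(Add(17, -13), Rational(1, 2)) = Pow(4, Rational(1, 2)) = 2)
Pow(Add(Mul(-18, Pow(-21, -1)), j), 2) = Pow(Add(Mul(-18, Pow(-21, -1)), 2), 2) = Pow(Add(Mul(-18, Rational(-1, 21)), 2), 2) = Pow(Add(Rational(6, 7), 2), 2) = Pow(Rational(20, 7), 2) = Rational(400, 49)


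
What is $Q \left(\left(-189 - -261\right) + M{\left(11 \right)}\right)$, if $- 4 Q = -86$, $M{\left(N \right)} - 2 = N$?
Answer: $\frac{3655}{2} \approx 1827.5$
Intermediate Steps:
$M{\left(N \right)} = 2 + N$
$Q = \frac{43}{2}$ ($Q = \left(- \frac{1}{4}\right) \left(-86\right) = \frac{43}{2} \approx 21.5$)
$Q \left(\left(-189 - -261\right) + M{\left(11 \right)}\right) = \frac{43 \left(\left(-189 - -261\right) + \left(2 + 11\right)\right)}{2} = \frac{43 \left(\left(-189 + 261\right) + 13\right)}{2} = \frac{43 \left(72 + 13\right)}{2} = \frac{43}{2} \cdot 85 = \frac{3655}{2}$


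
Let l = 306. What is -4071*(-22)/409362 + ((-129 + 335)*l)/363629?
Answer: 9728647255/24809315783 ≈ 0.39214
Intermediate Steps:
-4071*(-22)/409362 + ((-129 + 335)*l)/363629 = -4071*(-22)/409362 + ((-129 + 335)*306)/363629 = 89562*(1/409362) + (206*306)*(1/363629) = 14927/68227 + 63036*(1/363629) = 14927/68227 + 63036/363629 = 9728647255/24809315783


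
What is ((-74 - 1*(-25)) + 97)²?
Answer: 2304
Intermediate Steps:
((-74 - 1*(-25)) + 97)² = ((-74 + 25) + 97)² = (-49 + 97)² = 48² = 2304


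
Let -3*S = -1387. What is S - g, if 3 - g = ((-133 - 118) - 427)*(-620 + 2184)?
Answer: -3179798/3 ≈ -1.0599e+6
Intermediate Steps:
g = 1060395 (g = 3 - ((-133 - 118) - 427)*(-620 + 2184) = 3 - (-251 - 427)*1564 = 3 - (-678)*1564 = 3 - 1*(-1060392) = 3 + 1060392 = 1060395)
S = 1387/3 (S = -⅓*(-1387) = 1387/3 ≈ 462.33)
S - g = 1387/3 - 1*1060395 = 1387/3 - 1060395 = -3179798/3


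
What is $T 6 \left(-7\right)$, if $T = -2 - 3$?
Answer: $210$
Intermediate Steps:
$T = -5$
$T 6 \left(-7\right) = \left(-5\right) 6 \left(-7\right) = \left(-30\right) \left(-7\right) = 210$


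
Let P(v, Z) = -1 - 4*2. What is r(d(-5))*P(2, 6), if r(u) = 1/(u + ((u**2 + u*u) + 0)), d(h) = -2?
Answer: -3/2 ≈ -1.5000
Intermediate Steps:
P(v, Z) = -9 (P(v, Z) = -1 - 8 = -9)
r(u) = 1/(u + 2*u**2) (r(u) = 1/(u + ((u**2 + u**2) + 0)) = 1/(u + (2*u**2 + 0)) = 1/(u + 2*u**2))
r(d(-5))*P(2, 6) = (1/((-2)*(1 + 2*(-2))))*(-9) = -1/(2*(1 - 4))*(-9) = -1/2/(-3)*(-9) = -1/2*(-1/3)*(-9) = (1/6)*(-9) = -3/2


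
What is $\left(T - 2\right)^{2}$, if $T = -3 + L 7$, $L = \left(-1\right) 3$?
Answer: $676$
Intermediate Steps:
$L = -3$
$T = -24$ ($T = -3 - 21 = -24$)
$\left(T - 2\right)^{2} = \left(-24 - 2\right)^{2} = \left(-26\right)^{2} = 676$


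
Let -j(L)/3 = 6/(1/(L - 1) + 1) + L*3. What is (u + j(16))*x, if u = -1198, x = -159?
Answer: 1728489/8 ≈ 2.1606e+5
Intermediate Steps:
j(L) = -18/(1 + 1/(-1 + L)) - 9*L (j(L) = -3*(6/(1/(L - 1) + 1) + L*3) = -3*(6/(1/(-1 + L) + 1) + 3*L) = -3*(6/(1 + 1/(-1 + L)) + 3*L) = -3*(3*L + 6/(1 + 1/(-1 + L))) = -18/(1 + 1/(-1 + L)) - 9*L)
(u + j(16))*x = (-1198 + (-18 - 9*16 + 18/16))*(-159) = (-1198 + (-18 - 144 + 18*(1/16)))*(-159) = (-1198 + (-18 - 144 + 9/8))*(-159) = (-1198 - 1287/8)*(-159) = -10871/8*(-159) = 1728489/8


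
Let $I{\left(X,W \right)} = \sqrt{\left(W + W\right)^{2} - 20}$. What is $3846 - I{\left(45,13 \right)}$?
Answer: $3846 - 4 \sqrt{41} \approx 3820.4$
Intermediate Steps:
$I{\left(X,W \right)} = \sqrt{-20 + 4 W^{2}}$ ($I{\left(X,W \right)} = \sqrt{\left(2 W\right)^{2} - 20} = \sqrt{4 W^{2} - 20} = \sqrt{-20 + 4 W^{2}}$)
$3846 - I{\left(45,13 \right)} = 3846 - 2 \sqrt{-5 + 13^{2}} = 3846 - 2 \sqrt{-5 + 169} = 3846 - 2 \sqrt{164} = 3846 - 2 \cdot 2 \sqrt{41} = 3846 - 4 \sqrt{41}$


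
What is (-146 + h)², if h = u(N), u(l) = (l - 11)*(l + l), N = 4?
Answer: 40804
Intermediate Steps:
u(l) = 2*l*(-11 + l) (u(l) = (-11 + l)*(2*l) = 2*l*(-11 + l))
h = -56 (h = 2*4*(-11 + 4) = 2*4*(-7) = -56)
(-146 + h)² = (-146 - 56)² = (-202)² = 40804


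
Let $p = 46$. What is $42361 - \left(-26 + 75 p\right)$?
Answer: $38937$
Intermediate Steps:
$42361 - \left(-26 + 75 p\right) = 42361 - \left(-26 + 75 \cdot 46\right) = 42361 - \left(-26 + 3450\right) = 42361 - 3424 = 38937$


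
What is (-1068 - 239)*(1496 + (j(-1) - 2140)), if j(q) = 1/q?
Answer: 843015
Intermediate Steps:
(-1068 - 239)*(1496 + (j(-1) - 2140)) = (-1068 - 239)*(1496 + (1/(-1) - 2140)) = -1307*(1496 + (-1 - 2140)) = -1307*(1496 - 2141) = -1307*(-645) = 843015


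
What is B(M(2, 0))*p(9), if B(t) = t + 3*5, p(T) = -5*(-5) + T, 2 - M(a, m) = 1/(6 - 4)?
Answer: 561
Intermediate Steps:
M(a, m) = 3/2 (M(a, m) = 2 - 1/(6 - 4) = 2 - 1/2 = 2 - 1*½ = 2 - ½ = 3/2)
p(T) = 25 + T
B(t) = 15 + t (B(t) = t + 15 = 15 + t)
B(M(2, 0))*p(9) = (15 + 3/2)*(25 + 9) = (33/2)*34 = 561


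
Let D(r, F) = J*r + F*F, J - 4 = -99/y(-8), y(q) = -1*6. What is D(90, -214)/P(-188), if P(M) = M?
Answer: -47641/188 ≈ -253.41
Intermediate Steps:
y(q) = -6
J = 41/2 (J = 4 - 99/(-6) = 4 - 99*(-⅙) = 4 + 33/2 = 41/2 ≈ 20.500)
D(r, F) = F² + 41*r/2 (D(r, F) = 41*r/2 + F*F = 41*r/2 + F² = F² + 41*r/2)
D(90, -214)/P(-188) = ((-214)² + (41/2)*90)/(-188) = (45796 + 1845)*(-1/188) = 47641*(-1/188) = -47641/188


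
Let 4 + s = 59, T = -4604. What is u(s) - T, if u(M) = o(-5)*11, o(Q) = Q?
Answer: 4549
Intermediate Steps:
s = 55 (s = -4 + 59 = 55)
u(M) = -55 (u(M) = -5*11 = -55)
u(s) - T = -55 - 1*(-4604) = -55 + 4604 = 4549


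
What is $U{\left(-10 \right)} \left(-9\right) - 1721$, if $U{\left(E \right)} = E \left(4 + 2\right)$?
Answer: $-1181$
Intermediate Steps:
$U{\left(E \right)} = 6 E$ ($U{\left(E \right)} = E 6 = 6 E$)
$U{\left(-10 \right)} \left(-9\right) - 1721 = 6 \left(-10\right) \left(-9\right) - 1721 = \left(-60\right) \left(-9\right) - 1721 = 540 - 1721 = -1181$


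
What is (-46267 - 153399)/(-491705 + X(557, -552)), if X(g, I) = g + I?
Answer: 99833/245850 ≈ 0.40607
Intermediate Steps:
X(g, I) = I + g
(-46267 - 153399)/(-491705 + X(557, -552)) = (-46267 - 153399)/(-491705 + (-552 + 557)) = -199666/(-491705 + 5) = -199666/(-491700) = -199666*(-1/491700) = 99833/245850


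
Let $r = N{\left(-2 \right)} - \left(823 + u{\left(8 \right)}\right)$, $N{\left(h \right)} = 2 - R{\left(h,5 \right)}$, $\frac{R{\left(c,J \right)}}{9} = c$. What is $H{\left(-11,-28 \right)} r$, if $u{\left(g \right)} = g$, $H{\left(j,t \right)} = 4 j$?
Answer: $35684$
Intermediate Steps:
$R{\left(c,J \right)} = 9 c$
$N{\left(h \right)} = 2 - 9 h$
$r = -811$ ($r = \left(2 - -18\right) - 831 = \left(2 + 18\right) - 831 = 20 - 831 = -811$)
$H{\left(-11,-28 \right)} r = 4 \left(-11\right) \left(-811\right) = \left(-44\right) \left(-811\right) = 35684$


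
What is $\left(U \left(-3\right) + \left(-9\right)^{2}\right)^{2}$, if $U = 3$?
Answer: $5184$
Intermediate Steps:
$\left(U \left(-3\right) + \left(-9\right)^{2}\right)^{2} = \left(3 \left(-3\right) + \left(-9\right)^{2}\right)^{2} = \left(-9 + 81\right)^{2} = 72^{2} = 5184$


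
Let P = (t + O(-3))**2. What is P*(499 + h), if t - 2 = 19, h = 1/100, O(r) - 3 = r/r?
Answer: 1247525/4 ≈ 3.1188e+5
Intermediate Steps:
O(r) = 4 (O(r) = 3 + r/r = 3 + 1 = 4)
h = 1/100 ≈ 0.010000
t = 21 (t = 2 + 19 = 21)
P = 625 (P = (21 + 4)**2 = 25**2 = 625)
P*(499 + h) = 625*(499 + 1/100) = 625*(49901/100) = 1247525/4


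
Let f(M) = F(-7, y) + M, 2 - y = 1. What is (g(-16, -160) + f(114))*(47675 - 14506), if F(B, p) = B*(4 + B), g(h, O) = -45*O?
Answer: 243294615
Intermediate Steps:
y = 1 (y = 2 - 1*1 = 2 - 1 = 1)
f(M) = 21 + M (f(M) = -7*(4 - 7) + M = -7*(-3) + M = 21 + M)
(g(-16, -160) + f(114))*(47675 - 14506) = (-45*(-160) + (21 + 114))*(47675 - 14506) = (7200 + 135)*33169 = 7335*33169 = 243294615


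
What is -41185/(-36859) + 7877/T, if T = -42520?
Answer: 1460847857/1567244680 ≈ 0.93211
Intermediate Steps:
-41185/(-36859) + 7877/T = -41185/(-36859) + 7877/(-42520) = -41185*(-1/36859) + 7877*(-1/42520) = 41185/36859 - 7877/42520 = 1460847857/1567244680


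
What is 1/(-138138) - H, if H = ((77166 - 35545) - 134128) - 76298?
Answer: 23318385089/138138 ≈ 1.6881e+5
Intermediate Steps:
H = -168805 (H = (41621 - 134128) - 76298 = -92507 - 76298 = -168805)
1/(-138138) - H = 1/(-138138) - 1*(-168805) = -1/138138 + 168805 = 23318385089/138138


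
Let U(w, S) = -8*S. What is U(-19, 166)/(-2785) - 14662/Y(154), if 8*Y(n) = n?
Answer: -163232424/214445 ≈ -761.19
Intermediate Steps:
Y(n) = n/8
U(-19, 166)/(-2785) - 14662/Y(154) = -8*166/(-2785) - 14662/((⅛)*154) = -1328*(-1/2785) - 14662/77/4 = 1328/2785 - 14662*4/77 = 1328/2785 - 58648/77 = -163232424/214445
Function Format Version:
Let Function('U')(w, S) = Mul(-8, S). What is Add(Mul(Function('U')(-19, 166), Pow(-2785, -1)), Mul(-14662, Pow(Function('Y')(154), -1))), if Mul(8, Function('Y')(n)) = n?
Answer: Rational(-163232424, 214445) ≈ -761.19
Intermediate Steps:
Function('Y')(n) = Mul(Rational(1, 8), n)
Add(Mul(Function('U')(-19, 166), Pow(-2785, -1)), Mul(-14662, Pow(Function('Y')(154), -1))) = Add(Mul(Mul(-8, 166), Pow(-2785, -1)), Mul(-14662, Pow(Mul(Rational(1, 8), 154), -1))) = Add(Mul(-1328, Rational(-1, 2785)), Mul(-14662, Pow(Rational(77, 4), -1))) = Add(Rational(1328, 2785), Mul(-14662, Rational(4, 77))) = Add(Rational(1328, 2785), Rational(-58648, 77)) = Rational(-163232424, 214445)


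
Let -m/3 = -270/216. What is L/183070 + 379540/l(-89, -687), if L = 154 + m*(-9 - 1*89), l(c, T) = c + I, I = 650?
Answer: 138964536053/205404540 ≈ 676.54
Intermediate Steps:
l(c, T) = 650 + c (l(c, T) = c + 650 = 650 + c)
m = 15/4 (m = -(-810)/216 = -3*(-5/4) = 15/4 ≈ 3.7500)
L = -427/2 (L = 154 + 15*(-9 - 1*89)/4 = 154 + 15*(-9 - 89)/4 = 154 + (15/4)*(-98) = 154 - 735/2 = -427/2 ≈ -213.50)
L/183070 + 379540/l(-89, -687) = -427/2/183070 + 379540/(650 - 89) = -427/2*1/183070 + 379540/561 = -427/366140 + 379540*(1/561) = -427/366140 + 379540/561 = 138964536053/205404540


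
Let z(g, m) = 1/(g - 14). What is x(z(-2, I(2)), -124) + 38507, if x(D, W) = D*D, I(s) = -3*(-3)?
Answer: 9857793/256 ≈ 38507.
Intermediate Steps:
I(s) = 9
z(g, m) = 1/(-14 + g)
x(D, W) = D**2
x(z(-2, I(2)), -124) + 38507 = (1/(-14 - 2))**2 + 38507 = (1/(-16))**2 + 38507 = (-1/16)**2 + 38507 = 1/256 + 38507 = 9857793/256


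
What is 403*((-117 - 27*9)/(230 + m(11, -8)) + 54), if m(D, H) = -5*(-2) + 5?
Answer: 1037322/49 ≈ 21170.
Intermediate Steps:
m(D, H) = 15 (m(D, H) = 10 + 5 = 15)
403*((-117 - 27*9)/(230 + m(11, -8)) + 54) = 403*((-117 - 27*9)/(230 + 15) + 54) = 403*((-117 - 243)/245 + 54) = 403*(-360*1/245 + 54) = 403*(-72/49 + 54) = 403*(2574/49) = 1037322/49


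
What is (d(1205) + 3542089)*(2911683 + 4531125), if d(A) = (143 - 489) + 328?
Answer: 26362954375368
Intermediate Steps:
d(A) = -18 (d(A) = -346 + 328 = -18)
(d(1205) + 3542089)*(2911683 + 4531125) = (-18 + 3542089)*(2911683 + 4531125) = 3542071*7442808 = 26362954375368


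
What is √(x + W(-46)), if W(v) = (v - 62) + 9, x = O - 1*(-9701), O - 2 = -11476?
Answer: 12*I*√13 ≈ 43.267*I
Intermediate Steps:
O = -11474 (O = 2 - 11476 = -11474)
x = -1773 (x = -11474 - 1*(-9701) = -11474 + 9701 = -1773)
W(v) = -53 + v (W(v) = (-62 + v) + 9 = -53 + v)
√(x + W(-46)) = √(-1773 + (-53 - 46)) = √(-1773 - 99) = √(-1872) = 12*I*√13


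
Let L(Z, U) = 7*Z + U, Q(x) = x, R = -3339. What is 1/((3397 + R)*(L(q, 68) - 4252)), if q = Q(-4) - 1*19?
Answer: -1/252010 ≈ -3.9681e-6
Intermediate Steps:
q = -23 (q = -4 - 1*19 = -4 - 19 = -23)
L(Z, U) = U + 7*Z
1/((3397 + R)*(L(q, 68) - 4252)) = 1/((3397 - 3339)*((68 + 7*(-23)) - 4252)) = 1/(58*((68 - 161) - 4252)) = 1/(58*(-93 - 4252)) = 1/(58*(-4345)) = 1/(-252010) = -1/252010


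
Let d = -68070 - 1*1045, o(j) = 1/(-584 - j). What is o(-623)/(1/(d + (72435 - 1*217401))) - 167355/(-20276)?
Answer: -4334179511/790764 ≈ -5481.0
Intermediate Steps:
d = -69115 (d = -68070 - 1045 = -69115)
o(-623)/(1/(d + (72435 - 1*217401))) - 167355/(-20276) = (-1/(584 - 623))/(1/(-69115 + (72435 - 1*217401))) - 167355/(-20276) = (-1/(-39))/(1/(-69115 + (72435 - 217401))) - 167355*(-1/20276) = (-1*(-1/39))/(1/(-69115 - 144966)) + 167355/20276 = 1/(39*(1/(-214081))) + 167355/20276 = 1/(39*(-1/214081)) + 167355/20276 = (1/39)*(-214081) + 167355/20276 = -214081/39 + 167355/20276 = -4334179511/790764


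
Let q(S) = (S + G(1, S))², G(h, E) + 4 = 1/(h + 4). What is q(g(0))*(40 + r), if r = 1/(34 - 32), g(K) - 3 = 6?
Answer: 27378/25 ≈ 1095.1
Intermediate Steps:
G(h, E) = -4 + 1/(4 + h) (G(h, E) = -4 + 1/(h + 4) = -4 + 1/(4 + h))
g(K) = 9 (g(K) = 3 + 6 = 9)
r = ½ (r = 1/2 = ½ ≈ 0.50000)
q(S) = (-19/5 + S)² (q(S) = (S + (-15 - 4*1)/(4 + 1))² = (S + (-15 - 4)/5)² = (S + (⅕)*(-19))² = (S - 19/5)² = (-19/5 + S)²)
q(g(0))*(40 + r) = ((-19 + 5*9)²/25)*(40 + ½) = ((-19 + 45)²/25)*(81/2) = ((1/25)*26²)*(81/2) = ((1/25)*676)*(81/2) = (676/25)*(81/2) = 27378/25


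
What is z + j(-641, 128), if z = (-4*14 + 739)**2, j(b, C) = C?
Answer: 466617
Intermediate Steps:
z = 466489 (z = (-56 + 739)**2 = 683**2 = 466489)
z + j(-641, 128) = 466489 + 128 = 466617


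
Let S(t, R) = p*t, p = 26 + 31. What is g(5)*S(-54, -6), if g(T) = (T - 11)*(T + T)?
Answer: 184680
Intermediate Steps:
p = 57
g(T) = 2*T*(-11 + T) (g(T) = (-11 + T)*(2*T) = 2*T*(-11 + T))
S(t, R) = 57*t
g(5)*S(-54, -6) = (2*5*(-11 + 5))*(57*(-54)) = (2*5*(-6))*(-3078) = -60*(-3078) = 184680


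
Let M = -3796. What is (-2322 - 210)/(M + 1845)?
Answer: 2532/1951 ≈ 1.2978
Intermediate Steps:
(-2322 - 210)/(M + 1845) = (-2322 - 210)/(-3796 + 1845) = -2532/(-1951) = -2532*(-1/1951) = 2532/1951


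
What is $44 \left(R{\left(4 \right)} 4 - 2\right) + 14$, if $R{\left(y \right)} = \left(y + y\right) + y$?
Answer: $2038$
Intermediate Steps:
$R{\left(y \right)} = 3 y$ ($R{\left(y \right)} = 2 y + y = 3 y$)
$44 \left(R{\left(4 \right)} 4 - 2\right) + 14 = 44 \left(3 \cdot 4 \cdot 4 - 2\right) + 14 = 44 \left(12 \cdot 4 - 2\right) + 14 = 44 \left(48 - 2\right) + 14 = 44 \cdot 46 + 14 = 2024 + 14 = 2038$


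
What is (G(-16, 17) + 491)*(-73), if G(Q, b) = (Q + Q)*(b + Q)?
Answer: -33507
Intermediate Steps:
G(Q, b) = 2*Q*(Q + b) (G(Q, b) = (2*Q)*(Q + b) = 2*Q*(Q + b))
(G(-16, 17) + 491)*(-73) = (2*(-16)*(-16 + 17) + 491)*(-73) = (2*(-16)*1 + 491)*(-73) = (-32 + 491)*(-73) = 459*(-73) = -33507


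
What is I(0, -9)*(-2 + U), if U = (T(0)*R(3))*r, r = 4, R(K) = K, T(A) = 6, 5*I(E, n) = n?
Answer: -126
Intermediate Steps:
I(E, n) = n/5
U = 72 (U = (6*3)*4 = 18*4 = 72)
I(0, -9)*(-2 + U) = ((⅕)*(-9))*(-2 + 72) = -9/5*70 = -126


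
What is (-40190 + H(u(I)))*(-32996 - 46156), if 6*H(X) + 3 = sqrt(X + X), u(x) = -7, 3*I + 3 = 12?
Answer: 3181158456 - 13192*I*sqrt(14) ≈ 3.1812e+9 - 49360.0*I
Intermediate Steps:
I = 3 (I = -1 + (1/3)*12 = -1 + 4 = 3)
H(X) = -1/2 + sqrt(2)*sqrt(X)/6 (H(X) = -1/2 + sqrt(X + X)/6 = -1/2 + sqrt(2*X)/6 = -1/2 + (sqrt(2)*sqrt(X))/6 = -1/2 + sqrt(2)*sqrt(X)/6)
(-40190 + H(u(I)))*(-32996 - 46156) = (-40190 + (-1/2 + sqrt(2)*sqrt(-7)/6))*(-32996 - 46156) = (-40190 + (-1/2 + sqrt(2)*(I*sqrt(7))/6))*(-79152) = (-40190 + (-1/2 + I*sqrt(14)/6))*(-79152) = (-80381/2 + I*sqrt(14)/6)*(-79152) = 3181158456 - 13192*I*sqrt(14)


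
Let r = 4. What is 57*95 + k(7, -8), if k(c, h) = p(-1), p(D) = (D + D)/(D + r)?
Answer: 16243/3 ≈ 5414.3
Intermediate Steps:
p(D) = 2*D/(4 + D) (p(D) = (D + D)/(D + 4) = (2*D)/(4 + D) = 2*D/(4 + D))
k(c, h) = -⅔ (k(c, h) = 2*(-1)/(4 - 1) = 2*(-1)/3 = 2*(-1)*(⅓) = -⅔)
57*95 + k(7, -8) = 57*95 - ⅔ = 5415 - ⅔ = 16243/3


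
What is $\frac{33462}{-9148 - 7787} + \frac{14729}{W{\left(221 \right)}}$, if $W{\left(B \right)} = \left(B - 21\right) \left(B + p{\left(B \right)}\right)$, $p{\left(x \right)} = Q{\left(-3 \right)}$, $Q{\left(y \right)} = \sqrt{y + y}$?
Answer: $\frac{143 \left(- 3120 \sqrt{6} + 573233 i\right)}{225800 \left(\sqrt{6} - 221 i\right)} \approx -1.6427 - 0.003693 i$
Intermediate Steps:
$Q{\left(y \right)} = \sqrt{2} \sqrt{y}$ ($Q{\left(y \right)} = \sqrt{2 y} = \sqrt{2} \sqrt{y}$)
$p{\left(x \right)} = i \sqrt{6}$ ($p{\left(x \right)} = \sqrt{2} \sqrt{-3} = \sqrt{2} i \sqrt{3} = i \sqrt{6}$)
$W{\left(B \right)} = \left(-21 + B\right) \left(B + i \sqrt{6}\right)$ ($W{\left(B \right)} = \left(B - 21\right) \left(B + i \sqrt{6}\right) = \left(-21 + B\right) \left(B + i \sqrt{6}\right)$)
$\frac{33462}{-9148 - 7787} + \frac{14729}{W{\left(221 \right)}} = \frac{33462}{-9148 - 7787} + \frac{14729}{221^{2} - 4641 - 21 i \sqrt{6} + i 221 \sqrt{6}} = \frac{33462}{-9148 - 7787} + \frac{14729}{48841 - 4641 - 21 i \sqrt{6} + 221 i \sqrt{6}} = \frac{33462}{-16935} + \frac{14729}{44200 + 200 i \sqrt{6}} = 33462 \left(- \frac{1}{16935}\right) + \frac{14729}{44200 + 200 i \sqrt{6}} = - \frac{11154}{5645} + \frac{14729}{44200 + 200 i \sqrt{6}}$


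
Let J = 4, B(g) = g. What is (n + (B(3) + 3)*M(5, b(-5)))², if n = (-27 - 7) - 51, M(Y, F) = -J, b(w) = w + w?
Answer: 11881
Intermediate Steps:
b(w) = 2*w
M(Y, F) = -4 (M(Y, F) = -1*4 = -4)
n = -85 (n = -34 - 51 = -85)
(n + (B(3) + 3)*M(5, b(-5)))² = (-85 + (3 + 3)*(-4))² = (-85 + 6*(-4))² = (-85 - 24)² = (-109)² = 11881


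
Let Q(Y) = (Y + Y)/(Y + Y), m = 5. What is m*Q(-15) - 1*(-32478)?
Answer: 32483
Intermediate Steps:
Q(Y) = 1 (Q(Y) = (2*Y)/((2*Y)) = (2*Y)*(1/(2*Y)) = 1)
m*Q(-15) - 1*(-32478) = 5*1 - 1*(-32478) = 5 + 32478 = 32483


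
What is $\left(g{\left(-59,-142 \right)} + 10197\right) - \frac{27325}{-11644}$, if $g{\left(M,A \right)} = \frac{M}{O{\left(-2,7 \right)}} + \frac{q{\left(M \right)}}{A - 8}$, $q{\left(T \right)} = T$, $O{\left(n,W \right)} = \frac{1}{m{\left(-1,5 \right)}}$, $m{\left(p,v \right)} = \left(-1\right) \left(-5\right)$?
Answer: $\frac{8649809473}{873300} \approx 9904.7$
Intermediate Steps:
$m{\left(p,v \right)} = 5$
$O{\left(n,W \right)} = \frac{1}{5}$
$g{\left(M,A \right)} = 5 M + \frac{M}{-8 + A}$ ($g{\left(M,A \right)} = M \frac{1}{\frac{1}{5}} + \frac{M}{A - 8} = M 5 + \frac{M}{-8 + A} = 5 M + \frac{M}{-8 + A}$)
$\left(g{\left(-59,-142 \right)} + 10197\right) - \frac{27325}{-11644} = \left(- \frac{59 \left(-39 + 5 \left(-142\right)\right)}{-8 - 142} + 10197\right) - \frac{27325}{-11644} = \left(- \frac{59 \left(-39 - 710\right)}{-150} + 10197\right) - - \frac{27325}{11644} = \left(\left(-59\right) \left(- \frac{1}{150}\right) \left(-749\right) + 10197\right) + \frac{27325}{11644} = \left(- \frac{44191}{150} + 10197\right) + \frac{27325}{11644} = \frac{1485359}{150} + \frac{27325}{11644} = \frac{8649809473}{873300}$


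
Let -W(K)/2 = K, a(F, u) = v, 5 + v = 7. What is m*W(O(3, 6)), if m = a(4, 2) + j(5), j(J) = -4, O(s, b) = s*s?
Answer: 36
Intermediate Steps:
v = 2 (v = -5 + 7 = 2)
O(s, b) = s**2
a(F, u) = 2
W(K) = -2*K
m = -2 (m = 2 - 4 = -2)
m*W(O(3, 6)) = -(-4)*3**2 = -(-4)*9 = -2*(-18) = 36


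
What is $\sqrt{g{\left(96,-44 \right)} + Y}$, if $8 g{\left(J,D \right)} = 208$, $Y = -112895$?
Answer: $3 i \sqrt{12541} \approx 335.96 i$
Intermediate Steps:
$g{\left(J,D \right)} = 26$ ($g{\left(J,D \right)} = \frac{1}{8} \cdot 208 = 26$)
$\sqrt{g{\left(96,-44 \right)} + Y} = \sqrt{26 - 112895} = \sqrt{-112869} = 3 i \sqrt{12541}$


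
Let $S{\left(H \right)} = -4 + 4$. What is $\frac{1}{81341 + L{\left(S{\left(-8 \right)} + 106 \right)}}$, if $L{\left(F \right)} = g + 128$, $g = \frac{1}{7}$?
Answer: $\frac{7}{570284} \approx 1.2275 \cdot 10^{-5}$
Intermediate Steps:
$g = \frac{1}{7} \approx 0.14286$
$S{\left(H \right)} = 0$
$L{\left(F \right)} = \frac{897}{7}$ ($L{\left(F \right)} = \frac{1}{7} + 128 = \frac{897}{7}$)
$\frac{1}{81341 + L{\left(S{\left(-8 \right)} + 106 \right)}} = \frac{1}{81341 + \frac{897}{7}} = \frac{1}{\frac{570284}{7}} = \frac{7}{570284}$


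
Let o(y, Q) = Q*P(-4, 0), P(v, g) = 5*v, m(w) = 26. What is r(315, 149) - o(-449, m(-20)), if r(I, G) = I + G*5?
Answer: 1580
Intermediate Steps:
r(I, G) = I + 5*G
o(y, Q) = -20*Q (o(y, Q) = Q*(5*(-4)) = Q*(-20) = -20*Q)
r(315, 149) - o(-449, m(-20)) = (315 + 5*149) - (-20)*26 = (315 + 745) - 1*(-520) = 1060 + 520 = 1580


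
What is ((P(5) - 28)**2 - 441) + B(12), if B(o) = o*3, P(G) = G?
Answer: 124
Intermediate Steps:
B(o) = 3*o
((P(5) - 28)**2 - 441) + B(12) = ((5 - 28)**2 - 441) + 3*12 = ((-23)**2 - 441) + 36 = (529 - 441) + 36 = 88 + 36 = 124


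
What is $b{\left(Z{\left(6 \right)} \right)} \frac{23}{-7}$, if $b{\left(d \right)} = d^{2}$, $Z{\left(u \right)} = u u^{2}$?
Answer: $- \frac{1073088}{7} \approx -1.533 \cdot 10^{5}$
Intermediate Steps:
$Z{\left(u \right)} = u^{3}$
$b{\left(Z{\left(6 \right)} \right)} \frac{23}{-7} = \left(6^{3}\right)^{2} \frac{23}{-7} = 216^{2} \cdot 23 \left(- \frac{1}{7}\right) = 46656 \left(- \frac{23}{7}\right) = - \frac{1073088}{7}$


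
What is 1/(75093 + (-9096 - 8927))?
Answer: 1/57070 ≈ 1.7522e-5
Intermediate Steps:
1/(75093 + (-9096 - 8927)) = 1/(75093 - 18023) = 1/57070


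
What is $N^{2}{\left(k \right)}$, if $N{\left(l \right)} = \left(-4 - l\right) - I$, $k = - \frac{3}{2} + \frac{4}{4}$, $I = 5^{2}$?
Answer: $\frac{3249}{4} \approx 812.25$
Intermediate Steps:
$I = 25$
$k = - \frac{1}{2}$ ($k = \left(-3\right) \frac{1}{2} + 4 \cdot \frac{1}{4} = - \frac{3}{2} + 1 = - \frac{1}{2} \approx -0.5$)
$N{\left(l \right)} = -29 - l$ ($N{\left(l \right)} = \left(-4 - l\right) - 25 = -29 - l$)
$N^{2}{\left(k \right)} = \left(-29 - - \frac{1}{2}\right)^{2} = \left(-29 + \frac{1}{2}\right)^{2} = \left(- \frac{57}{2}\right)^{2} = \frac{3249}{4}$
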